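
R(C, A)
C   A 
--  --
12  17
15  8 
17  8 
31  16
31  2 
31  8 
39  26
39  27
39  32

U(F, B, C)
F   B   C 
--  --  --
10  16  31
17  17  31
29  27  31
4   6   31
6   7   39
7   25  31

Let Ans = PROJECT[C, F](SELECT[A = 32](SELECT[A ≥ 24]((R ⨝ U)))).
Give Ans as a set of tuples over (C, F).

{(39, 6)}

Natural join on C: {(31, 16, 10, 16), (31, 16, 17, 17), (31, 16, 29, 27), (31, 16, 4, 6), (31, 16, 7, 25), (31, 2, 10, 16), (31, 2, 17, 17), (31, 2, 29, 27), (31, 2, 4, 6), (31, 2, 7, 25), (31, 8, 10, 16), (31, 8, 17, 17), (31, 8, 29, 27), (31, 8, 4, 6), (31, 8, 7, 25), (39, 26, 6, 7), (39, 27, 6, 7), (39, 32, 6, 7)}
Filtering on A ≥ 24 leaves {(39, 26, 6, 7), (39, 27, 6, 7), (39, 32, 6, 7)}.
Filtering on A = 32 leaves {(39, 32, 6, 7)}.
Keep only column(s) C, F: {(39, 6)}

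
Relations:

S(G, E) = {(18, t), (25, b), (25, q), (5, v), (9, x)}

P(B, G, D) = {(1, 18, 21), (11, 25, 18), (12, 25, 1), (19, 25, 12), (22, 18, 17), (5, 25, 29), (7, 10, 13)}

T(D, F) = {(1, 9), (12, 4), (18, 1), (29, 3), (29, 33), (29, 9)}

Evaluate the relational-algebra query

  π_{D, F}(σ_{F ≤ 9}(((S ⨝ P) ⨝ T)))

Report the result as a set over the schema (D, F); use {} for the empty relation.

{(1, 9), (12, 4), (18, 1), (29, 3), (29, 9)}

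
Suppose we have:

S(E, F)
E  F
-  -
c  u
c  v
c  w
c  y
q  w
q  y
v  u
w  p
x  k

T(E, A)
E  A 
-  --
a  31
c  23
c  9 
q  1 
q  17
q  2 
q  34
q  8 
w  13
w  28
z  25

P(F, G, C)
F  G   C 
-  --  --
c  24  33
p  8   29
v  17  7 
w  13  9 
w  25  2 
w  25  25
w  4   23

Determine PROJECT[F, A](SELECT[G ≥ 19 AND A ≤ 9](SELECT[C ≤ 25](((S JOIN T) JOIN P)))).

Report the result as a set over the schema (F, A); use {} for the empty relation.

{(w, 1), (w, 2), (w, 8), (w, 9)}

S ⋈ T (natural join on E): {(c, u, 23), (c, u, 9), (c, v, 23), (c, v, 9), (c, w, 23), (c, w, 9), (c, y, 23), (c, y, 9), (q, w, 1), (q, w, 17), (q, w, 2), (q, w, 34), (q, w, 8), (q, y, 1), (q, y, 17), (q, y, 2), (q, y, 34), (q, y, 8), (w, p, 13), (w, p, 28)}
(S JOIN T) ⋈ P (natural join on F): {(c, v, 23, 17, 7), (c, v, 9, 17, 7), (c, w, 23, 13, 9), (c, w, 23, 25, 2), (c, w, 23, 25, 25), (c, w, 23, 4, 23), (c, w, 9, 13, 9), (c, w, 9, 25, 2), (c, w, 9, 25, 25), (c, w, 9, 4, 23), (q, w, 1, 13, 9), (q, w, 1, 25, 2), (q, w, 1, 25, 25), (q, w, 1, 4, 23), (q, w, 17, 13, 9), (q, w, 17, 25, 2), (q, w, 17, 25, 25), (q, w, 17, 4, 23), (q, w, 2, 13, 9), (q, w, 2, 25, 2), (q, w, 2, 25, 25), (q, w, 2, 4, 23), (q, w, 34, 13, 9), (q, w, 34, 25, 2), (q, w, 34, 25, 25), (q, w, 34, 4, 23), (q, w, 8, 13, 9), (q, w, 8, 25, 2), (q, w, 8, 25, 25), (q, w, 8, 4, 23), (w, p, 13, 8, 29), (w, p, 28, 8, 29)}
Filtering on C ≤ 25 leaves {(c, v, 23, 17, 7), (c, v, 9, 17, 7), (c, w, 23, 13, 9), (c, w, 23, 25, 2), (c, w, 23, 25, 25), (c, w, 23, 4, 23), (c, w, 9, 13, 9), (c, w, 9, 25, 2), (c, w, 9, 25, 25), (c, w, 9, 4, 23), (q, w, 1, 13, 9), (q, w, 1, 25, 2), (q, w, 1, 25, 25), (q, w, 1, 4, 23), (q, w, 17, 13, 9), (q, w, 17, 25, 2), (q, w, 17, 25, 25), (q, w, 17, 4, 23), (q, w, 2, 13, 9), (q, w, 2, 25, 2), (q, w, 2, 25, 25), (q, w, 2, 4, 23), (q, w, 34, 13, 9), (q, w, 34, 25, 2), (q, w, 34, 25, 25), (q, w, 34, 4, 23), (q, w, 8, 13, 9), (q, w, 8, 25, 2), (q, w, 8, 25, 25), (q, w, 8, 4, 23)}.
Filtering on G ≥ 19 AND A ≤ 9 leaves {(c, w, 9, 25, 2), (c, w, 9, 25, 25), (q, w, 1, 25, 2), (q, w, 1, 25, 25), (q, w, 2, 25, 2), (q, w, 2, 25, 25), (q, w, 8, 25, 2), (q, w, 8, 25, 25)}.
π[F, A]: project onto (F, A) (4 duplicate(s) eliminated) → {(w, 1), (w, 2), (w, 8), (w, 9)}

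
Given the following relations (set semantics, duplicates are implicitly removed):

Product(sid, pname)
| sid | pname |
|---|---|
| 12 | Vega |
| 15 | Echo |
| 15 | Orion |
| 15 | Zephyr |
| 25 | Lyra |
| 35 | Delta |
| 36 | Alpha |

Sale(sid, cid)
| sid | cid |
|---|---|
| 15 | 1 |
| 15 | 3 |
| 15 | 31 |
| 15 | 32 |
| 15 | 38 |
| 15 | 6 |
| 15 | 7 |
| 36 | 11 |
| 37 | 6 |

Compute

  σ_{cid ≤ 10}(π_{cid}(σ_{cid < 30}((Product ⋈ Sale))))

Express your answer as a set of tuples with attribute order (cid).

{1, 3, 6, 7}

Product ⋈ Sale (natural join on sid): {(15, Echo, 1), (15, Echo, 3), (15, Echo, 31), (15, Echo, 32), (15, Echo, 38), (15, Echo, 6), (15, Echo, 7), (15, Orion, 1), (15, Orion, 3), (15, Orion, 31), (15, Orion, 32), (15, Orion, 38), (15, Orion, 6), (15, Orion, 7), (15, Zephyr, 1), (15, Zephyr, 3), (15, Zephyr, 31), (15, Zephyr, 32), (15, Zephyr, 38), (15, Zephyr, 6), (15, Zephyr, 7), (36, Alpha, 11)}
σ[cid < 30]: keep tuples satisfying cid < 30 → {(15, Echo, 1), (15, Echo, 3), (15, Echo, 6), (15, Echo, 7), (15, Orion, 1), (15, Orion, 3), (15, Orion, 6), (15, Orion, 7), (15, Zephyr, 1), (15, Zephyr, 3), (15, Zephyr, 6), (15, Zephyr, 7), (36, Alpha, 11)}
π[cid]: project onto (cid) (8 duplicate(s) eliminated) → {1, 11, 3, 6, 7}
σ[cid ≤ 10]: keep tuples satisfying cid ≤ 10 → {1, 3, 6, 7}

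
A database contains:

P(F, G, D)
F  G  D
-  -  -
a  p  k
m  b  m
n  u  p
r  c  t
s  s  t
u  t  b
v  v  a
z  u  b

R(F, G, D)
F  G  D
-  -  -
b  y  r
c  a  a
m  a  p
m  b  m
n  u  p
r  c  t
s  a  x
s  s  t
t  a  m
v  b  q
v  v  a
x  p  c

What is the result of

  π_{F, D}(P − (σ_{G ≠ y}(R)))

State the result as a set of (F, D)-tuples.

{(a, k), (u, b), (z, b)}

σ[G ≠ y]: keep tuples satisfying G ≠ y → {(c, a, a), (m, a, p), (m, b, m), (n, u, p), (r, c, t), (s, a, x), (s, s, t), (t, a, m), (v, b, q), (v, v, a), (x, p, c)}
Taking the difference: {(a, p, k), (u, t, b), (z, u, b)}
π_{F, D} gives {(a, k), (u, b), (z, b)}.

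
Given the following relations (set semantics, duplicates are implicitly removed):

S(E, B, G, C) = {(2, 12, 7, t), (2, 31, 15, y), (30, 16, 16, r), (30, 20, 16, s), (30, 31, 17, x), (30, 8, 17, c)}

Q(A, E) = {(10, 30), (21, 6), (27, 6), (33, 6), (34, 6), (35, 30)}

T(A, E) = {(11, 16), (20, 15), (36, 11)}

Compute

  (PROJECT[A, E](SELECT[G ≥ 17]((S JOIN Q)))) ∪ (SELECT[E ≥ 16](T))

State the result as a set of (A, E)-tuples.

S ⋈ Q (natural join on E): {(30, 16, 16, r, 10), (30, 16, 16, r, 35), (30, 20, 16, s, 10), (30, 20, 16, s, 35), (30, 31, 17, x, 10), (30, 31, 17, x, 35), (30, 8, 17, c, 10), (30, 8, 17, c, 35)}
σ[G ≥ 17]: keep tuples satisfying G ≥ 17 → {(30, 31, 17, x, 10), (30, 31, 17, x, 35), (30, 8, 17, c, 10), (30, 8, 17, c, 35)}
Keep only column(s) A, E (2 duplicate(s) eliminated): {(10, 30), (35, 30)}
σ[E ≥ 16]: keep tuples satisfying E ≥ 16 → {(11, 16)}
Set union of the two operands is {(10, 30), (11, 16), (35, 30)}.

{(10, 30), (11, 16), (35, 30)}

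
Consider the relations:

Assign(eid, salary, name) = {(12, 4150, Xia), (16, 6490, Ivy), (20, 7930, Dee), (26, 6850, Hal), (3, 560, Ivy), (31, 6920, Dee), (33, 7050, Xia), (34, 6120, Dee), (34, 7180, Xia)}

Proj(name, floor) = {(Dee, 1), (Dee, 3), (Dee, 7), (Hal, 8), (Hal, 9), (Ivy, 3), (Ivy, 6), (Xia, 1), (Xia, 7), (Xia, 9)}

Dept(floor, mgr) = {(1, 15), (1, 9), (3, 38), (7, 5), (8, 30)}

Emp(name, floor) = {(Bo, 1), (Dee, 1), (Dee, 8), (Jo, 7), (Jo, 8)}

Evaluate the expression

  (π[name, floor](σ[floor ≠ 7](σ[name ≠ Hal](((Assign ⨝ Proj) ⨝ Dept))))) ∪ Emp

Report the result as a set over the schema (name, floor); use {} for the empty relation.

{(Bo, 1), (Dee, 1), (Dee, 3), (Dee, 8), (Ivy, 3), (Jo, 7), (Jo, 8), (Xia, 1)}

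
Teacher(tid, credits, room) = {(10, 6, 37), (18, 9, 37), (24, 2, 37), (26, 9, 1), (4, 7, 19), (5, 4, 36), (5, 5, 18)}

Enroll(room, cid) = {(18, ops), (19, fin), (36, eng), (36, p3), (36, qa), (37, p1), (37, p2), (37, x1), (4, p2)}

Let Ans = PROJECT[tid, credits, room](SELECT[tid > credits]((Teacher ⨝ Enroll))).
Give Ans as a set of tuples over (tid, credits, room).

Joining Teacher and Enroll on room yields {(10, 6, 37, p1), (10, 6, 37, p2), (10, 6, 37, x1), (18, 9, 37, p1), (18, 9, 37, p2), (18, 9, 37, x1), (24, 2, 37, p1), (24, 2, 37, p2), (24, 2, 37, x1), (4, 7, 19, fin), (5, 4, 36, eng), (5, 4, 36, p3), (5, 4, 36, qa), (5, 5, 18, ops)}.
Apply σ_{tid > credits}; surviving tuples: {(10, 6, 37, p1), (10, 6, 37, p2), (10, 6, 37, x1), (18, 9, 37, p1), (18, 9, 37, p2), (18, 9, 37, x1), (24, 2, 37, p1), (24, 2, 37, p2), (24, 2, 37, x1), (5, 4, 36, eng), (5, 4, 36, p3), (5, 4, 36, qa)}
π_{tid, credits, room} gives {(10, 6, 37), (18, 9, 37), (24, 2, 37), (5, 4, 36)} (8 duplicate(s) eliminated).

{(10, 6, 37), (18, 9, 37), (24, 2, 37), (5, 4, 36)}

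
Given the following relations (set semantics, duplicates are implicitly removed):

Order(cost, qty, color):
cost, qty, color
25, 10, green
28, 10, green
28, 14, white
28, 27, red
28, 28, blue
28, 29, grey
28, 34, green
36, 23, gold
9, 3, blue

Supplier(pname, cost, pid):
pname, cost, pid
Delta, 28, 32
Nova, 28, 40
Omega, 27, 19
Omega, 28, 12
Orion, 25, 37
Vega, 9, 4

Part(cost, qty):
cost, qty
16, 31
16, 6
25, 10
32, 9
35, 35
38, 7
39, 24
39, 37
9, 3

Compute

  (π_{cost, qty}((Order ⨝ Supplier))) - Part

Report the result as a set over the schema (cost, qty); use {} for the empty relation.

Joining Order and Supplier on cost yields {(25, 10, green, Orion, 37), (28, 10, green, Delta, 32), (28, 10, green, Nova, 40), (28, 10, green, Omega, 12), (28, 14, white, Delta, 32), (28, 14, white, Nova, 40), (28, 14, white, Omega, 12), (28, 27, red, Delta, 32), (28, 27, red, Nova, 40), (28, 27, red, Omega, 12), (28, 28, blue, Delta, 32), (28, 28, blue, Nova, 40), (28, 28, blue, Omega, 12), (28, 29, grey, Delta, 32), (28, 29, grey, Nova, 40), (28, 29, grey, Omega, 12), (28, 34, green, Delta, 32), (28, 34, green, Nova, 40), (28, 34, green, Omega, 12), (9, 3, blue, Vega, 4)}.
π_{cost, qty} gives {(25, 10), (28, 10), (28, 14), (28, 27), (28, 28), (28, 29), (28, 34), (9, 3)} (12 duplicate(s) eliminated).
Taking the difference: {(28, 10), (28, 14), (28, 27), (28, 28), (28, 29), (28, 34)}

{(28, 10), (28, 14), (28, 27), (28, 28), (28, 29), (28, 34)}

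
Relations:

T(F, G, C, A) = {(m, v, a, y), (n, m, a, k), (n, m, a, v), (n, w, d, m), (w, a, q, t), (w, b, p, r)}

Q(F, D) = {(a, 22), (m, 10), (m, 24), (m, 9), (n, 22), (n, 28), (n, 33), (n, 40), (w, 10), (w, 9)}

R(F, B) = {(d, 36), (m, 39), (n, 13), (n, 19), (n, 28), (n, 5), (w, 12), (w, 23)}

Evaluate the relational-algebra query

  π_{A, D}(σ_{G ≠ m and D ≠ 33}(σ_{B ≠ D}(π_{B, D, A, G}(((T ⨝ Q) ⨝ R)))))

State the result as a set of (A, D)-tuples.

{(m, 22), (m, 28), (m, 40), (r, 10), (r, 9), (t, 10), (t, 9), (y, 10), (y, 24), (y, 9)}

Natural join on F: {(m, v, a, y, 10), (m, v, a, y, 24), (m, v, a, y, 9), (n, m, a, k, 22), (n, m, a, k, 28), (n, m, a, k, 33), (n, m, a, k, 40), (n, m, a, v, 22), (n, m, a, v, 28), (n, m, a, v, 33), (n, m, a, v, 40), (n, w, d, m, 22), (n, w, d, m, 28), (n, w, d, m, 33), (n, w, d, m, 40), (w, a, q, t, 10), (w, a, q, t, 9), (w, b, p, r, 10), (w, b, p, r, 9)}
Natural join on F: {(m, v, a, y, 10, 39), (m, v, a, y, 24, 39), (m, v, a, y, 9, 39), (n, m, a, k, 22, 13), (n, m, a, k, 22, 19), (n, m, a, k, 22, 28), (n, m, a, k, 22, 5), (n, m, a, k, 28, 13), (n, m, a, k, 28, 19), (n, m, a, k, 28, 28), (n, m, a, k, 28, 5), (n, m, a, k, 33, 13), (n, m, a, k, 33, 19), (n, m, a, k, 33, 28), (n, m, a, k, 33, 5), (n, m, a, k, 40, 13), (n, m, a, k, 40, 19), (n, m, a, k, 40, 28), (n, m, a, k, 40, 5), (n, m, a, v, 22, 13), (n, m, a, v, 22, 19), (n, m, a, v, 22, 28), (n, m, a, v, 22, 5), (n, m, a, v, 28, 13), (n, m, a, v, 28, 19), (n, m, a, v, 28, 28), (n, m, a, v, 28, 5), (n, m, a, v, 33, 13), (n, m, a, v, 33, 19), (n, m, a, v, 33, 28), (n, m, a, v, 33, 5), (n, m, a, v, 40, 13), (n, m, a, v, 40, 19), (n, m, a, v, 40, 28), (n, m, a, v, 40, 5), (n, w, d, m, 22, 13), (n, w, d, m, 22, 19), (n, w, d, m, 22, 28), (n, w, d, m, 22, 5), (n, w, d, m, 28, 13), (n, w, d, m, 28, 19), (n, w, d, m, 28, 28), (n, w, d, m, 28, 5), (n, w, d, m, 33, 13), (n, w, d, m, 33, 19), (n, w, d, m, 33, 28), (n, w, d, m, 33, 5), (n, w, d, m, 40, 13), (n, w, d, m, 40, 19), (n, w, d, m, 40, 28), (n, w, d, m, 40, 5), (w, a, q, t, 10, 12), (w, a, q, t, 10, 23), (w, a, q, t, 9, 12), (w, a, q, t, 9, 23), (w, b, p, r, 10, 12), (w, b, p, r, 10, 23), (w, b, p, r, 9, 12), (w, b, p, r, 9, 23)}
π[B, D, A, G]: project onto (B, D, A, G) → {(12, 10, r, b), (12, 10, t, a), (12, 9, r, b), (12, 9, t, a), (13, 22, k, m), (13, 22, m, w), (13, 22, v, m), (13, 28, k, m), (13, 28, m, w), (13, 28, v, m), (13, 33, k, m), (13, 33, m, w), (13, 33, v, m), (13, 40, k, m), (13, 40, m, w), (13, 40, v, m), (19, 22, k, m), (19, 22, m, w), (19, 22, v, m), (19, 28, k, m), (19, 28, m, w), (19, 28, v, m), (19, 33, k, m), (19, 33, m, w), (19, 33, v, m), (19, 40, k, m), (19, 40, m, w), (19, 40, v, m), (23, 10, r, b), (23, 10, t, a), (23, 9, r, b), (23, 9, t, a), (28, 22, k, m), (28, 22, m, w), (28, 22, v, m), (28, 28, k, m), (28, 28, m, w), (28, 28, v, m), (28, 33, k, m), (28, 33, m, w), (28, 33, v, m), (28, 40, k, m), (28, 40, m, w), (28, 40, v, m), (39, 10, y, v), (39, 24, y, v), (39, 9, y, v), (5, 22, k, m), (5, 22, m, w), (5, 22, v, m), (5, 28, k, m), (5, 28, m, w), (5, 28, v, m), (5, 33, k, m), (5, 33, m, w), (5, 33, v, m), (5, 40, k, m), (5, 40, m, w), (5, 40, v, m)}
Filtering on B ≠ D leaves {(12, 10, r, b), (12, 10, t, a), (12, 9, r, b), (12, 9, t, a), (13, 22, k, m), (13, 22, m, w), (13, 22, v, m), (13, 28, k, m), (13, 28, m, w), (13, 28, v, m), (13, 33, k, m), (13, 33, m, w), (13, 33, v, m), (13, 40, k, m), (13, 40, m, w), (13, 40, v, m), (19, 22, k, m), (19, 22, m, w), (19, 22, v, m), (19, 28, k, m), (19, 28, m, w), (19, 28, v, m), (19, 33, k, m), (19, 33, m, w), (19, 33, v, m), (19, 40, k, m), (19, 40, m, w), (19, 40, v, m), (23, 10, r, b), (23, 10, t, a), (23, 9, r, b), (23, 9, t, a), (28, 22, k, m), (28, 22, m, w), (28, 22, v, m), (28, 33, k, m), (28, 33, m, w), (28, 33, v, m), (28, 40, k, m), (28, 40, m, w), (28, 40, v, m), (39, 10, y, v), (39, 24, y, v), (39, 9, y, v), (5, 22, k, m), (5, 22, m, w), (5, 22, v, m), (5, 28, k, m), (5, 28, m, w), (5, 28, v, m), (5, 33, k, m), (5, 33, m, w), (5, 33, v, m), (5, 40, k, m), (5, 40, m, w), (5, 40, v, m)}.
Filtering on G ≠ m and D ≠ 33 leaves {(12, 10, r, b), (12, 10, t, a), (12, 9, r, b), (12, 9, t, a), (13, 22, m, w), (13, 28, m, w), (13, 40, m, w), (19, 22, m, w), (19, 28, m, w), (19, 40, m, w), (23, 10, r, b), (23, 10, t, a), (23, 9, r, b), (23, 9, t, a), (28, 22, m, w), (28, 40, m, w), (39, 10, y, v), (39, 24, y, v), (39, 9, y, v), (5, 22, m, w), (5, 28, m, w), (5, 40, m, w)}.
π[A, D]: project onto (A, D) (12 duplicate(s) eliminated) → {(m, 22), (m, 28), (m, 40), (r, 10), (r, 9), (t, 10), (t, 9), (y, 10), (y, 24), (y, 9)}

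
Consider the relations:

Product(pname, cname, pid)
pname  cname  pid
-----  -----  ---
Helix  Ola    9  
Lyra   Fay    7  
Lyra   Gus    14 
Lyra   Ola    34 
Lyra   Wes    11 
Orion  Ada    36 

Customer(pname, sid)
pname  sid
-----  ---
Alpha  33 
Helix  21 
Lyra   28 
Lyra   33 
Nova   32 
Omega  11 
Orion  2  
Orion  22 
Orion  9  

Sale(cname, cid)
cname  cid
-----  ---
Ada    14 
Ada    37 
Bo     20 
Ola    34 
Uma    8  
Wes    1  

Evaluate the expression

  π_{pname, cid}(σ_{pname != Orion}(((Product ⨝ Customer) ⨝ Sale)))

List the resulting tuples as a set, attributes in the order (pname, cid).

{(Helix, 34), (Lyra, 1), (Lyra, 34)}

Joining Product and Customer on pname yields {(Helix, Ola, 9, 21), (Lyra, Fay, 7, 28), (Lyra, Fay, 7, 33), (Lyra, Gus, 14, 28), (Lyra, Gus, 14, 33), (Lyra, Ola, 34, 28), (Lyra, Ola, 34, 33), (Lyra, Wes, 11, 28), (Lyra, Wes, 11, 33), (Orion, Ada, 36, 2), (Orion, Ada, 36, 22), (Orion, Ada, 36, 9)}.
Joining (Product ⨝ Customer) and Sale on cname yields {(Helix, Ola, 9, 21, 34), (Lyra, Ola, 34, 28, 34), (Lyra, Ola, 34, 33, 34), (Lyra, Wes, 11, 28, 1), (Lyra, Wes, 11, 33, 1), (Orion, Ada, 36, 2, 14), (Orion, Ada, 36, 2, 37), (Orion, Ada, 36, 22, 14), (Orion, Ada, 36, 22, 37), (Orion, Ada, 36, 9, 14), (Orion, Ada, 36, 9, 37)}.
Selection pname != Orion: {(Helix, Ola, 9, 21, 34), (Lyra, Ola, 34, 28, 34), (Lyra, Ola, 34, 33, 34), (Lyra, Wes, 11, 28, 1), (Lyra, Wes, 11, 33, 1)}
Keep only column(s) pname, cid (2 duplicate(s) eliminated): {(Helix, 34), (Lyra, 1), (Lyra, 34)}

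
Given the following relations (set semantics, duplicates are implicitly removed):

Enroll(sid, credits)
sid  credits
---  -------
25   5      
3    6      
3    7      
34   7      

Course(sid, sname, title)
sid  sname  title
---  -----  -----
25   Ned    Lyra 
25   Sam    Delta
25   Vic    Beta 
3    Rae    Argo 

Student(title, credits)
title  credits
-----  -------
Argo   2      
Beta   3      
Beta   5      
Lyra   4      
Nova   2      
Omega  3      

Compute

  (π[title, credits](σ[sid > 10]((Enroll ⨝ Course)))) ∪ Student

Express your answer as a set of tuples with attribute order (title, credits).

{(Argo, 2), (Beta, 3), (Beta, 5), (Delta, 5), (Lyra, 4), (Lyra, 5), (Nova, 2), (Omega, 3)}

Enroll ⋈ Course (natural join on sid): {(25, 5, Ned, Lyra), (25, 5, Sam, Delta), (25, 5, Vic, Beta), (3, 6, Rae, Argo), (3, 7, Rae, Argo)}
σ[sid > 10]: keep tuples satisfying sid > 10 → {(25, 5, Ned, Lyra), (25, 5, Sam, Delta), (25, 5, Vic, Beta)}
π_{title, credits} gives {(Beta, 5), (Delta, 5), (Lyra, 5)}.
Union: {(Beta, 5), (Delta, 5), (Lyra, 5)} with {(Argo, 2), (Beta, 3), (Beta, 5), (Lyra, 4), (Nova, 2), (Omega, 3)} → {(Argo, 2), (Beta, 3), (Beta, 5), (Delta, 5), (Lyra, 4), (Lyra, 5), (Nova, 2), (Omega, 3)}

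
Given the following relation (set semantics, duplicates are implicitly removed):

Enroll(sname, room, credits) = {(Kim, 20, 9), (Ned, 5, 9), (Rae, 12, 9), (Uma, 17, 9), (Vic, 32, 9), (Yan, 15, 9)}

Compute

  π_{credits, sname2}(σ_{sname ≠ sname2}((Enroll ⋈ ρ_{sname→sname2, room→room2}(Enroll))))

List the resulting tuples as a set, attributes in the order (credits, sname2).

{(9, Kim), (9, Ned), (9, Rae), (9, Uma), (9, Vic), (9, Yan)}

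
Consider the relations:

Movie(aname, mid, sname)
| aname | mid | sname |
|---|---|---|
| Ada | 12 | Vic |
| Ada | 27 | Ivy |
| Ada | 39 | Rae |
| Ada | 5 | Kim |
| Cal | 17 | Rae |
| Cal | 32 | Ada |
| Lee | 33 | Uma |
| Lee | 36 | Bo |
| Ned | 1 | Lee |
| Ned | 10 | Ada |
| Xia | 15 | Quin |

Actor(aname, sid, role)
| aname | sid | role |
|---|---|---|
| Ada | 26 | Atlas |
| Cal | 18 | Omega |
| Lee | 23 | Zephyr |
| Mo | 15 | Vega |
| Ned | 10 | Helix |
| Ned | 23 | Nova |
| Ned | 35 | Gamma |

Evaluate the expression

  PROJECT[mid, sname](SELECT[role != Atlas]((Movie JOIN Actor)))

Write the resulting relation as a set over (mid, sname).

{(1, Lee), (10, Ada), (17, Rae), (32, Ada), (33, Uma), (36, Bo)}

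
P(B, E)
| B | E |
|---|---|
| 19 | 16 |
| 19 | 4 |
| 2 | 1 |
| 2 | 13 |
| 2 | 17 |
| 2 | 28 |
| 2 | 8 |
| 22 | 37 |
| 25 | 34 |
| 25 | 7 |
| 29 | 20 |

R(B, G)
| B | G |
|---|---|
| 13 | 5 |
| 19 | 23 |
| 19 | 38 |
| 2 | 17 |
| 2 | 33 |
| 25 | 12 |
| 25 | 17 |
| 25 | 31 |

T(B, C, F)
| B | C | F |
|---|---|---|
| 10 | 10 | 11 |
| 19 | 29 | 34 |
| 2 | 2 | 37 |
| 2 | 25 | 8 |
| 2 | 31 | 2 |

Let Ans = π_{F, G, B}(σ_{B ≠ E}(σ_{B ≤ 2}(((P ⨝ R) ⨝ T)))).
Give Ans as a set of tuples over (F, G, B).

{(2, 17, 2), (2, 33, 2), (37, 17, 2), (37, 33, 2), (8, 17, 2), (8, 33, 2)}

Joining P and R on B yields {(19, 16, 23), (19, 16, 38), (19, 4, 23), (19, 4, 38), (2, 1, 17), (2, 1, 33), (2, 13, 17), (2, 13, 33), (2, 17, 17), (2, 17, 33), (2, 28, 17), (2, 28, 33), (2, 8, 17), (2, 8, 33), (25, 34, 12), (25, 34, 17), (25, 34, 31), (25, 7, 12), (25, 7, 17), (25, 7, 31)}.
Joining (P ⨝ R) and T on B yields {(19, 16, 23, 29, 34), (19, 16, 38, 29, 34), (19, 4, 23, 29, 34), (19, 4, 38, 29, 34), (2, 1, 17, 2, 37), (2, 1, 17, 25, 8), (2, 1, 17, 31, 2), (2, 1, 33, 2, 37), (2, 1, 33, 25, 8), (2, 1, 33, 31, 2), (2, 13, 17, 2, 37), (2, 13, 17, 25, 8), (2, 13, 17, 31, 2), (2, 13, 33, 2, 37), (2, 13, 33, 25, 8), (2, 13, 33, 31, 2), (2, 17, 17, 2, 37), (2, 17, 17, 25, 8), (2, 17, 17, 31, 2), (2, 17, 33, 2, 37), (2, 17, 33, 25, 8), (2, 17, 33, 31, 2), (2, 28, 17, 2, 37), (2, 28, 17, 25, 8), (2, 28, 17, 31, 2), (2, 28, 33, 2, 37), (2, 28, 33, 25, 8), (2, 28, 33, 31, 2), (2, 8, 17, 2, 37), (2, 8, 17, 25, 8), (2, 8, 17, 31, 2), (2, 8, 33, 2, 37), (2, 8, 33, 25, 8), (2, 8, 33, 31, 2)}.
Selection B ≤ 2: {(2, 1, 17, 2, 37), (2, 1, 17, 25, 8), (2, 1, 17, 31, 2), (2, 1, 33, 2, 37), (2, 1, 33, 25, 8), (2, 1, 33, 31, 2), (2, 13, 17, 2, 37), (2, 13, 17, 25, 8), (2, 13, 17, 31, 2), (2, 13, 33, 2, 37), (2, 13, 33, 25, 8), (2, 13, 33, 31, 2), (2, 17, 17, 2, 37), (2, 17, 17, 25, 8), (2, 17, 17, 31, 2), (2, 17, 33, 2, 37), (2, 17, 33, 25, 8), (2, 17, 33, 31, 2), (2, 28, 17, 2, 37), (2, 28, 17, 25, 8), (2, 28, 17, 31, 2), (2, 28, 33, 2, 37), (2, 28, 33, 25, 8), (2, 28, 33, 31, 2), (2, 8, 17, 2, 37), (2, 8, 17, 25, 8), (2, 8, 17, 31, 2), (2, 8, 33, 2, 37), (2, 8, 33, 25, 8), (2, 8, 33, 31, 2)}
Selection B ≠ E: {(2, 1, 17, 2, 37), (2, 1, 17, 25, 8), (2, 1, 17, 31, 2), (2, 1, 33, 2, 37), (2, 1, 33, 25, 8), (2, 1, 33, 31, 2), (2, 13, 17, 2, 37), (2, 13, 17, 25, 8), (2, 13, 17, 31, 2), (2, 13, 33, 2, 37), (2, 13, 33, 25, 8), (2, 13, 33, 31, 2), (2, 17, 17, 2, 37), (2, 17, 17, 25, 8), (2, 17, 17, 31, 2), (2, 17, 33, 2, 37), (2, 17, 33, 25, 8), (2, 17, 33, 31, 2), (2, 28, 17, 2, 37), (2, 28, 17, 25, 8), (2, 28, 17, 31, 2), (2, 28, 33, 2, 37), (2, 28, 33, 25, 8), (2, 28, 33, 31, 2), (2, 8, 17, 2, 37), (2, 8, 17, 25, 8), (2, 8, 17, 31, 2), (2, 8, 33, 2, 37), (2, 8, 33, 25, 8), (2, 8, 33, 31, 2)}
Projecting to F, G, B (24 duplicate(s) eliminated): {(2, 17, 2), (2, 33, 2), (37, 17, 2), (37, 33, 2), (8, 17, 2), (8, 33, 2)}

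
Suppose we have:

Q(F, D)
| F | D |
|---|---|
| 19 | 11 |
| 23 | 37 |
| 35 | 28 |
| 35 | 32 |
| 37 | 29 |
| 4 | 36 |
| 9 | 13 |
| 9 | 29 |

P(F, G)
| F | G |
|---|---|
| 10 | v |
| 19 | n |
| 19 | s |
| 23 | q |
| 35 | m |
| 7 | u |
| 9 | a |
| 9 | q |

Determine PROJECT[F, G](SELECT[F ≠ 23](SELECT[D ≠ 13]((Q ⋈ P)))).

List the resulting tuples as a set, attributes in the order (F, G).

{(19, n), (19, s), (35, m), (9, a), (9, q)}

Q ⋈ P (natural join on F): {(19, 11, n), (19, 11, s), (23, 37, q), (35, 28, m), (35, 32, m), (9, 13, a), (9, 13, q), (9, 29, a), (9, 29, q)}
Apply σ_{D ≠ 13}; surviving tuples: {(19, 11, n), (19, 11, s), (23, 37, q), (35, 28, m), (35, 32, m), (9, 29, a), (9, 29, q)}
Apply σ_{F ≠ 23}; surviving tuples: {(19, 11, n), (19, 11, s), (35, 28, m), (35, 32, m), (9, 29, a), (9, 29, q)}
Keep only column(s) F, G (1 duplicate(s) eliminated): {(19, n), (19, s), (35, m), (9, a), (9, q)}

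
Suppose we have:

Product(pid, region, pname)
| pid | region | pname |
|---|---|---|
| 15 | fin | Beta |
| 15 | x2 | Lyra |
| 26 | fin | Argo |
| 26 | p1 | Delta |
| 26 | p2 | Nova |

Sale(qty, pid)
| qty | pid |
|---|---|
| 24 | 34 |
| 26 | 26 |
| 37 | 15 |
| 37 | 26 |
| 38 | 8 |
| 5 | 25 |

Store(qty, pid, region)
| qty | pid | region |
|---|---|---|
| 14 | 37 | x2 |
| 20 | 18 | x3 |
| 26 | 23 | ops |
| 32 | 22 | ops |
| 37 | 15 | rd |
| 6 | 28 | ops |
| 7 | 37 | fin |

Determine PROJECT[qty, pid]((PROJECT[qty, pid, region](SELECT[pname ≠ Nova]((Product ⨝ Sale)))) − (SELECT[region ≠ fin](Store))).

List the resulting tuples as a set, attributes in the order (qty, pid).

Natural join on pid: {(15, fin, Beta, 37), (15, x2, Lyra, 37), (26, fin, Argo, 26), (26, fin, Argo, 37), (26, p1, Delta, 26), (26, p1, Delta, 37), (26, p2, Nova, 26), (26, p2, Nova, 37)}
Selection pname ≠ Nova: {(15, fin, Beta, 37), (15, x2, Lyra, 37), (26, fin, Argo, 26), (26, fin, Argo, 37), (26, p1, Delta, 26), (26, p1, Delta, 37)}
Projecting to qty, pid, region: {(26, 26, fin), (26, 26, p1), (37, 15, fin), (37, 15, x2), (37, 26, fin), (37, 26, p1)}
Selection region ≠ fin: {(14, 37, x2), (20, 18, x3), (26, 23, ops), (32, 22, ops), (37, 15, rd), (6, 28, ops)}
Set difference of the two operands is {(26, 26, fin), (26, 26, p1), (37, 15, fin), (37, 15, x2), (37, 26, fin), (37, 26, p1)}.
Projecting to qty, pid (3 duplicate(s) eliminated): {(26, 26), (37, 15), (37, 26)}

{(26, 26), (37, 15), (37, 26)}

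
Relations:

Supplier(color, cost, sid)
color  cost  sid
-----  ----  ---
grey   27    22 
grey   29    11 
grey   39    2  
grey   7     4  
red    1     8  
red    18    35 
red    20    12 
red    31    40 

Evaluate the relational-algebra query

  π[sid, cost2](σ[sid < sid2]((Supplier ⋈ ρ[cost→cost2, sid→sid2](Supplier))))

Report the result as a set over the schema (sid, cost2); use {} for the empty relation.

{(11, 27), (12, 18), (12, 31), (2, 27), (2, 29), (2, 7), (35, 31), (4, 27), (4, 29), (8, 18), (8, 20), (8, 31)}

ρ[cost→cost2, sid→sid2]: schema becomes (color, cost2, sid2); tuples unchanged.
Joining Supplier and ρ[cost→cost2, sid→sid2](Supplier) on color yields {(grey, 27, 22, 27, 22), (grey, 27, 22, 29, 11), (grey, 27, 22, 39, 2), (grey, 27, 22, 7, 4), (grey, 29, 11, 27, 22), (grey, 29, 11, 29, 11), (grey, 29, 11, 39, 2), (grey, 29, 11, 7, 4), (grey, 39, 2, 27, 22), (grey, 39, 2, 29, 11), (grey, 39, 2, 39, 2), (grey, 39, 2, 7, 4), (grey, 7, 4, 27, 22), (grey, 7, 4, 29, 11), (grey, 7, 4, 39, 2), (grey, 7, 4, 7, 4), (red, 1, 8, 1, 8), (red, 1, 8, 18, 35), (red, 1, 8, 20, 12), (red, 1, 8, 31, 40), (red, 18, 35, 1, 8), (red, 18, 35, 18, 35), (red, 18, 35, 20, 12), (red, 18, 35, 31, 40), (red, 20, 12, 1, 8), (red, 20, 12, 18, 35), (red, 20, 12, 20, 12), (red, 20, 12, 31, 40), (red, 31, 40, 1, 8), (red, 31, 40, 18, 35), (red, 31, 40, 20, 12), (red, 31, 40, 31, 40)}.
Selection sid < sid2: {(grey, 29, 11, 27, 22), (grey, 39, 2, 27, 22), (grey, 39, 2, 29, 11), (grey, 39, 2, 7, 4), (grey, 7, 4, 27, 22), (grey, 7, 4, 29, 11), (red, 1, 8, 18, 35), (red, 1, 8, 20, 12), (red, 1, 8, 31, 40), (red, 18, 35, 31, 40), (red, 20, 12, 18, 35), (red, 20, 12, 31, 40)}
π_{sid, cost2} gives {(11, 27), (12, 18), (12, 31), (2, 27), (2, 29), (2, 7), (35, 31), (4, 27), (4, 29), (8, 18), (8, 20), (8, 31)}.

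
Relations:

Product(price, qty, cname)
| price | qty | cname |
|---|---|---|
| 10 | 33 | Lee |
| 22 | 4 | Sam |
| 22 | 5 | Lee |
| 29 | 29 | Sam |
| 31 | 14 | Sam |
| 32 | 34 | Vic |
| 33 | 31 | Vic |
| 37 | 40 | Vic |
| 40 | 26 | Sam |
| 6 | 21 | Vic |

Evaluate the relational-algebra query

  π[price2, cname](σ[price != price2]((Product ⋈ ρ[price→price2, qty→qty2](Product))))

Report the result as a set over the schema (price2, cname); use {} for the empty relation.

ρ[price→price2, qty→qty2]: schema becomes (price2, qty2, cname); tuples unchanged.
Joining Product and ρ[price→price2, qty→qty2](Product) on cname yields {(10, 33, Lee, 10, 33), (10, 33, Lee, 22, 5), (22, 4, Sam, 22, 4), (22, 4, Sam, 29, 29), (22, 4, Sam, 31, 14), (22, 4, Sam, 40, 26), (22, 5, Lee, 10, 33), (22, 5, Lee, 22, 5), (29, 29, Sam, 22, 4), (29, 29, Sam, 29, 29), (29, 29, Sam, 31, 14), (29, 29, Sam, 40, 26), (31, 14, Sam, 22, 4), (31, 14, Sam, 29, 29), (31, 14, Sam, 31, 14), (31, 14, Sam, 40, 26), (32, 34, Vic, 32, 34), (32, 34, Vic, 33, 31), (32, 34, Vic, 37, 40), (32, 34, Vic, 6, 21), (33, 31, Vic, 32, 34), (33, 31, Vic, 33, 31), (33, 31, Vic, 37, 40), (33, 31, Vic, 6, 21), (37, 40, Vic, 32, 34), (37, 40, Vic, 33, 31), (37, 40, Vic, 37, 40), (37, 40, Vic, 6, 21), (40, 26, Sam, 22, 4), (40, 26, Sam, 29, 29), (40, 26, Sam, 31, 14), (40, 26, Sam, 40, 26), (6, 21, Vic, 32, 34), (6, 21, Vic, 33, 31), (6, 21, Vic, 37, 40), (6, 21, Vic, 6, 21)}.
Selection price != price2: {(10, 33, Lee, 22, 5), (22, 4, Sam, 29, 29), (22, 4, Sam, 31, 14), (22, 4, Sam, 40, 26), (22, 5, Lee, 10, 33), (29, 29, Sam, 22, 4), (29, 29, Sam, 31, 14), (29, 29, Sam, 40, 26), (31, 14, Sam, 22, 4), (31, 14, Sam, 29, 29), (31, 14, Sam, 40, 26), (32, 34, Vic, 33, 31), (32, 34, Vic, 37, 40), (32, 34, Vic, 6, 21), (33, 31, Vic, 32, 34), (33, 31, Vic, 37, 40), (33, 31, Vic, 6, 21), (37, 40, Vic, 32, 34), (37, 40, Vic, 33, 31), (37, 40, Vic, 6, 21), (40, 26, Sam, 22, 4), (40, 26, Sam, 29, 29), (40, 26, Sam, 31, 14), (6, 21, Vic, 32, 34), (6, 21, Vic, 33, 31), (6, 21, Vic, 37, 40)}
Projecting to price2, cname (16 duplicate(s) eliminated): {(10, Lee), (22, Lee), (22, Sam), (29, Sam), (31, Sam), (32, Vic), (33, Vic), (37, Vic), (40, Sam), (6, Vic)}

{(10, Lee), (22, Lee), (22, Sam), (29, Sam), (31, Sam), (32, Vic), (33, Vic), (37, Vic), (40, Sam), (6, Vic)}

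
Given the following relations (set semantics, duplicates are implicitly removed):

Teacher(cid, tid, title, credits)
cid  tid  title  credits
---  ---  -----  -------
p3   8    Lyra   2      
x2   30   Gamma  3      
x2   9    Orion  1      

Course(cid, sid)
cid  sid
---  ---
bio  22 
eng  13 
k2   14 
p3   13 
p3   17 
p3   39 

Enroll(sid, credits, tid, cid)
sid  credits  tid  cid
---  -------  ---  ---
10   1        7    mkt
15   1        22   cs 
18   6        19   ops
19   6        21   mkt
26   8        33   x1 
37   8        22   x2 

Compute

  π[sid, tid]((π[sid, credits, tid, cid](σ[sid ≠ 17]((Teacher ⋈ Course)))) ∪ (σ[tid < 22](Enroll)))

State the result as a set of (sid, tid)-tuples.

{(10, 7), (13, 8), (18, 19), (19, 21), (39, 8)}

Teacher ⋈ Course (natural join on cid): {(p3, 8, Lyra, 2, 13), (p3, 8, Lyra, 2, 17), (p3, 8, Lyra, 2, 39)}
Apply σ_{sid ≠ 17}; surviving tuples: {(p3, 8, Lyra, 2, 13), (p3, 8, Lyra, 2, 39)}
π_{sid, credits, tid, cid} gives {(13, 2, 8, p3), (39, 2, 8, p3)}.
Apply σ_{tid < 22}; surviving tuples: {(10, 1, 7, mkt), (18, 6, 19, ops), (19, 6, 21, mkt)}
Union: {(13, 2, 8, p3), (39, 2, 8, p3)} with {(10, 1, 7, mkt), (18, 6, 19, ops), (19, 6, 21, mkt)} → {(10, 1, 7, mkt), (13, 2, 8, p3), (18, 6, 19, ops), (19, 6, 21, mkt), (39, 2, 8, p3)}
π_{sid, tid} gives {(10, 7), (13, 8), (18, 19), (19, 21), (39, 8)}.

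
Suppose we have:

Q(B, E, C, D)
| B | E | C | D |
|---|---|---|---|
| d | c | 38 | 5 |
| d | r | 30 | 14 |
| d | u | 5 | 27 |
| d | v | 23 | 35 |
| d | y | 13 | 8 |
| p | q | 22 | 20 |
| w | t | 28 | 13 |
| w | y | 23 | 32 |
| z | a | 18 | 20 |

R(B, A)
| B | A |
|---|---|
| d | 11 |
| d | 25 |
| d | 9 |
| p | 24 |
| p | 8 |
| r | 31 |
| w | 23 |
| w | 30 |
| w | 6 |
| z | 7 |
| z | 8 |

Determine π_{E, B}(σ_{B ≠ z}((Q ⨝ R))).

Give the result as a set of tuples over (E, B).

{(c, d), (q, p), (r, d), (t, w), (u, d), (v, d), (y, d), (y, w)}

Q ⋈ R (natural join on B): {(d, c, 38, 5, 11), (d, c, 38, 5, 25), (d, c, 38, 5, 9), (d, r, 30, 14, 11), (d, r, 30, 14, 25), (d, r, 30, 14, 9), (d, u, 5, 27, 11), (d, u, 5, 27, 25), (d, u, 5, 27, 9), (d, v, 23, 35, 11), (d, v, 23, 35, 25), (d, v, 23, 35, 9), (d, y, 13, 8, 11), (d, y, 13, 8, 25), (d, y, 13, 8, 9), (p, q, 22, 20, 24), (p, q, 22, 20, 8), (w, t, 28, 13, 23), (w, t, 28, 13, 30), (w, t, 28, 13, 6), (w, y, 23, 32, 23), (w, y, 23, 32, 30), (w, y, 23, 32, 6), (z, a, 18, 20, 7), (z, a, 18, 20, 8)}
σ[B ≠ z]: keep tuples satisfying B ≠ z → {(d, c, 38, 5, 11), (d, c, 38, 5, 25), (d, c, 38, 5, 9), (d, r, 30, 14, 11), (d, r, 30, 14, 25), (d, r, 30, 14, 9), (d, u, 5, 27, 11), (d, u, 5, 27, 25), (d, u, 5, 27, 9), (d, v, 23, 35, 11), (d, v, 23, 35, 25), (d, v, 23, 35, 9), (d, y, 13, 8, 11), (d, y, 13, 8, 25), (d, y, 13, 8, 9), (p, q, 22, 20, 24), (p, q, 22, 20, 8), (w, t, 28, 13, 23), (w, t, 28, 13, 30), (w, t, 28, 13, 6), (w, y, 23, 32, 23), (w, y, 23, 32, 30), (w, y, 23, 32, 6)}
π[E, B]: project onto (E, B) (15 duplicate(s) eliminated) → {(c, d), (q, p), (r, d), (t, w), (u, d), (v, d), (y, d), (y, w)}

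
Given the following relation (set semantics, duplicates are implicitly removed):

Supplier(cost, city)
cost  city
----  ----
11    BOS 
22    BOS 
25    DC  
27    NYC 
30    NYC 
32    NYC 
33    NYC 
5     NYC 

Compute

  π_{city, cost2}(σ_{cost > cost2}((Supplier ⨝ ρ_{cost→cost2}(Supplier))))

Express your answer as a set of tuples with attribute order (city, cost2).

{(BOS, 11), (NYC, 27), (NYC, 30), (NYC, 32), (NYC, 5)}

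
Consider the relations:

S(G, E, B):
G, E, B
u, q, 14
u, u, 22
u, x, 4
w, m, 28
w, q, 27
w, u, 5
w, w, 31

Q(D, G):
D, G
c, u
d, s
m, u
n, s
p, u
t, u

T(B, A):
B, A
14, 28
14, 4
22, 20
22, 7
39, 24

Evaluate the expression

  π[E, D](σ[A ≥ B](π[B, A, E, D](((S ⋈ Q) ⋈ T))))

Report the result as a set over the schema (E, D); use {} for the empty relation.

{(q, c), (q, m), (q, p), (q, t)}

Joining S and Q on G yields {(u, q, 14, c), (u, q, 14, m), (u, q, 14, p), (u, q, 14, t), (u, u, 22, c), (u, u, 22, m), (u, u, 22, p), (u, u, 22, t), (u, x, 4, c), (u, x, 4, m), (u, x, 4, p), (u, x, 4, t)}.
Joining (S ⋈ Q) and T on B yields {(u, q, 14, c, 28), (u, q, 14, c, 4), (u, q, 14, m, 28), (u, q, 14, m, 4), (u, q, 14, p, 28), (u, q, 14, p, 4), (u, q, 14, t, 28), (u, q, 14, t, 4), (u, u, 22, c, 20), (u, u, 22, c, 7), (u, u, 22, m, 20), (u, u, 22, m, 7), (u, u, 22, p, 20), (u, u, 22, p, 7), (u, u, 22, t, 20), (u, u, 22, t, 7)}.
π[B, A, E, D]: project onto (B, A, E, D) → {(14, 28, q, c), (14, 28, q, m), (14, 28, q, p), (14, 28, q, t), (14, 4, q, c), (14, 4, q, m), (14, 4, q, p), (14, 4, q, t), (22, 20, u, c), (22, 20, u, m), (22, 20, u, p), (22, 20, u, t), (22, 7, u, c), (22, 7, u, m), (22, 7, u, p), (22, 7, u, t)}
Filtering on A ≥ B leaves {(14, 28, q, c), (14, 28, q, m), (14, 28, q, p), (14, 28, q, t)}.
π[E, D]: project onto (E, D) → {(q, c), (q, m), (q, p), (q, t)}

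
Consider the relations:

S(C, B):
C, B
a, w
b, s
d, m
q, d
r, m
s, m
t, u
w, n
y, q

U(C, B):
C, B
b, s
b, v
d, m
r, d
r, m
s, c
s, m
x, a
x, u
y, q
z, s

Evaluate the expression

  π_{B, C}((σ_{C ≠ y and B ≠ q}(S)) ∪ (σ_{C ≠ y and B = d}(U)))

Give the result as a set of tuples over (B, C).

{(d, q), (d, r), (m, d), (m, r), (m, s), (n, w), (s, b), (u, t), (w, a)}

σ[C ≠ y and B ≠ q]: keep tuples satisfying C ≠ y and B ≠ q → {(a, w), (b, s), (d, m), (q, d), (r, m), (s, m), (t, u), (w, n)}
σ[C ≠ y and B = d]: keep tuples satisfying C ≠ y and B = d → {(r, d)}
Union: {(a, w), (b, s), (d, m), (q, d), (r, m), (s, m), (t, u), (w, n)} with {(r, d)} → {(a, w), (b, s), (d, m), (q, d), (r, d), (r, m), (s, m), (t, u), (w, n)}
Projecting to B, C: {(d, q), (d, r), (m, d), (m, r), (m, s), (n, w), (s, b), (u, t), (w, a)}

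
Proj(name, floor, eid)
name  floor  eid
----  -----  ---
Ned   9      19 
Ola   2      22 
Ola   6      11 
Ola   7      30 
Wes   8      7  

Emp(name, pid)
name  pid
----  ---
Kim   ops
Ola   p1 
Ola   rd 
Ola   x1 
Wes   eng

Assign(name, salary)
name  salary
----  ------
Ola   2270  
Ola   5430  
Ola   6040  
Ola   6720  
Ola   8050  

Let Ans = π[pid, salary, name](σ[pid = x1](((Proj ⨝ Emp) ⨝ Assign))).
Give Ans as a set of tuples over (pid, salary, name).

{(x1, 2270, Ola), (x1, 5430, Ola), (x1, 6040, Ola), (x1, 6720, Ola), (x1, 8050, Ola)}

Natural join on name: {(Ola, 2, 22, p1), (Ola, 2, 22, rd), (Ola, 2, 22, x1), (Ola, 6, 11, p1), (Ola, 6, 11, rd), (Ola, 6, 11, x1), (Ola, 7, 30, p1), (Ola, 7, 30, rd), (Ola, 7, 30, x1), (Wes, 8, 7, eng)}
Natural join on name: {(Ola, 2, 22, p1, 2270), (Ola, 2, 22, p1, 5430), (Ola, 2, 22, p1, 6040), (Ola, 2, 22, p1, 6720), (Ola, 2, 22, p1, 8050), (Ola, 2, 22, rd, 2270), (Ola, 2, 22, rd, 5430), (Ola, 2, 22, rd, 6040), (Ola, 2, 22, rd, 6720), (Ola, 2, 22, rd, 8050), (Ola, 2, 22, x1, 2270), (Ola, 2, 22, x1, 5430), (Ola, 2, 22, x1, 6040), (Ola, 2, 22, x1, 6720), (Ola, 2, 22, x1, 8050), (Ola, 6, 11, p1, 2270), (Ola, 6, 11, p1, 5430), (Ola, 6, 11, p1, 6040), (Ola, 6, 11, p1, 6720), (Ola, 6, 11, p1, 8050), (Ola, 6, 11, rd, 2270), (Ola, 6, 11, rd, 5430), (Ola, 6, 11, rd, 6040), (Ola, 6, 11, rd, 6720), (Ola, 6, 11, rd, 8050), (Ola, 6, 11, x1, 2270), (Ola, 6, 11, x1, 5430), (Ola, 6, 11, x1, 6040), (Ola, 6, 11, x1, 6720), (Ola, 6, 11, x1, 8050), (Ola, 7, 30, p1, 2270), (Ola, 7, 30, p1, 5430), (Ola, 7, 30, p1, 6040), (Ola, 7, 30, p1, 6720), (Ola, 7, 30, p1, 8050), (Ola, 7, 30, rd, 2270), (Ola, 7, 30, rd, 5430), (Ola, 7, 30, rd, 6040), (Ola, 7, 30, rd, 6720), (Ola, 7, 30, rd, 8050), (Ola, 7, 30, x1, 2270), (Ola, 7, 30, x1, 5430), (Ola, 7, 30, x1, 6040), (Ola, 7, 30, x1, 6720), (Ola, 7, 30, x1, 8050)}
Filtering on pid = x1 leaves {(Ola, 2, 22, x1, 2270), (Ola, 2, 22, x1, 5430), (Ola, 2, 22, x1, 6040), (Ola, 2, 22, x1, 6720), (Ola, 2, 22, x1, 8050), (Ola, 6, 11, x1, 2270), (Ola, 6, 11, x1, 5430), (Ola, 6, 11, x1, 6040), (Ola, 6, 11, x1, 6720), (Ola, 6, 11, x1, 8050), (Ola, 7, 30, x1, 2270), (Ola, 7, 30, x1, 5430), (Ola, 7, 30, x1, 6040), (Ola, 7, 30, x1, 6720), (Ola, 7, 30, x1, 8050)}.
Projecting to pid, salary, name (10 duplicate(s) eliminated): {(x1, 2270, Ola), (x1, 5430, Ola), (x1, 6040, Ola), (x1, 6720, Ola), (x1, 8050, Ola)}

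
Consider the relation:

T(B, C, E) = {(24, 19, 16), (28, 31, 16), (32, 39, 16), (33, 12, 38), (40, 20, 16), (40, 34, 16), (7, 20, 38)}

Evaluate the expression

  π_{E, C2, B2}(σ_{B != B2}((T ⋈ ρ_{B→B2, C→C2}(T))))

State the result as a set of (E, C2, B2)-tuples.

{(16, 19, 24), (16, 20, 40), (16, 31, 28), (16, 34, 40), (16, 39, 32), (38, 12, 33), (38, 20, 7)}

ρ[B→B2, C→C2]: schema becomes (B2, C2, E); tuples unchanged.
Natural join on E: {(24, 19, 16, 24, 19), (24, 19, 16, 28, 31), (24, 19, 16, 32, 39), (24, 19, 16, 40, 20), (24, 19, 16, 40, 34), (28, 31, 16, 24, 19), (28, 31, 16, 28, 31), (28, 31, 16, 32, 39), (28, 31, 16, 40, 20), (28, 31, 16, 40, 34), (32, 39, 16, 24, 19), (32, 39, 16, 28, 31), (32, 39, 16, 32, 39), (32, 39, 16, 40, 20), (32, 39, 16, 40, 34), (33, 12, 38, 33, 12), (33, 12, 38, 7, 20), (40, 20, 16, 24, 19), (40, 20, 16, 28, 31), (40, 20, 16, 32, 39), (40, 20, 16, 40, 20), (40, 20, 16, 40, 34), (40, 34, 16, 24, 19), (40, 34, 16, 28, 31), (40, 34, 16, 32, 39), (40, 34, 16, 40, 20), (40, 34, 16, 40, 34), (7, 20, 38, 33, 12), (7, 20, 38, 7, 20)}
Apply σ_{B != B2}; surviving tuples: {(24, 19, 16, 28, 31), (24, 19, 16, 32, 39), (24, 19, 16, 40, 20), (24, 19, 16, 40, 34), (28, 31, 16, 24, 19), (28, 31, 16, 32, 39), (28, 31, 16, 40, 20), (28, 31, 16, 40, 34), (32, 39, 16, 24, 19), (32, 39, 16, 28, 31), (32, 39, 16, 40, 20), (32, 39, 16, 40, 34), (33, 12, 38, 7, 20), (40, 20, 16, 24, 19), (40, 20, 16, 28, 31), (40, 20, 16, 32, 39), (40, 34, 16, 24, 19), (40, 34, 16, 28, 31), (40, 34, 16, 32, 39), (7, 20, 38, 33, 12)}
Projecting to E, C2, B2 (13 duplicate(s) eliminated): {(16, 19, 24), (16, 20, 40), (16, 31, 28), (16, 34, 40), (16, 39, 32), (38, 12, 33), (38, 20, 7)}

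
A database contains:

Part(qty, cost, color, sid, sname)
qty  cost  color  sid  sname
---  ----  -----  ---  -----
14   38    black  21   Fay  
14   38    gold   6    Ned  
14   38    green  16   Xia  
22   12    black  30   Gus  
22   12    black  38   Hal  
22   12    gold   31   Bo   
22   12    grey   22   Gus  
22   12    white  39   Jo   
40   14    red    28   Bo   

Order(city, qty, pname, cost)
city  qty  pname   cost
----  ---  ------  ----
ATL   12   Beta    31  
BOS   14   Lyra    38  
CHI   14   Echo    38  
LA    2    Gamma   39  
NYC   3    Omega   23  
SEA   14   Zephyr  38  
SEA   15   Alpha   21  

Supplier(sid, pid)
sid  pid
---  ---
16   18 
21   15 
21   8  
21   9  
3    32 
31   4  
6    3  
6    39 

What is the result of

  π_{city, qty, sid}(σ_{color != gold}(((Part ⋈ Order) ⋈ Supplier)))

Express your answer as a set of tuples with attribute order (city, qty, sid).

{(BOS, 14, 16), (BOS, 14, 21), (CHI, 14, 16), (CHI, 14, 21), (SEA, 14, 16), (SEA, 14, 21)}

Joining Part and Order on qty, cost yields {(14, 38, black, 21, Fay, BOS, Lyra), (14, 38, black, 21, Fay, CHI, Echo), (14, 38, black, 21, Fay, SEA, Zephyr), (14, 38, gold, 6, Ned, BOS, Lyra), (14, 38, gold, 6, Ned, CHI, Echo), (14, 38, gold, 6, Ned, SEA, Zephyr), (14, 38, green, 16, Xia, BOS, Lyra), (14, 38, green, 16, Xia, CHI, Echo), (14, 38, green, 16, Xia, SEA, Zephyr)}.
Joining (Part ⋈ Order) and Supplier on sid yields {(14, 38, black, 21, Fay, BOS, Lyra, 15), (14, 38, black, 21, Fay, BOS, Lyra, 8), (14, 38, black, 21, Fay, BOS, Lyra, 9), (14, 38, black, 21, Fay, CHI, Echo, 15), (14, 38, black, 21, Fay, CHI, Echo, 8), (14, 38, black, 21, Fay, CHI, Echo, 9), (14, 38, black, 21, Fay, SEA, Zephyr, 15), (14, 38, black, 21, Fay, SEA, Zephyr, 8), (14, 38, black, 21, Fay, SEA, Zephyr, 9), (14, 38, gold, 6, Ned, BOS, Lyra, 3), (14, 38, gold, 6, Ned, BOS, Lyra, 39), (14, 38, gold, 6, Ned, CHI, Echo, 3), (14, 38, gold, 6, Ned, CHI, Echo, 39), (14, 38, gold, 6, Ned, SEA, Zephyr, 3), (14, 38, gold, 6, Ned, SEA, Zephyr, 39), (14, 38, green, 16, Xia, BOS, Lyra, 18), (14, 38, green, 16, Xia, CHI, Echo, 18), (14, 38, green, 16, Xia, SEA, Zephyr, 18)}.
Apply σ_{color != gold}; surviving tuples: {(14, 38, black, 21, Fay, BOS, Lyra, 15), (14, 38, black, 21, Fay, BOS, Lyra, 8), (14, 38, black, 21, Fay, BOS, Lyra, 9), (14, 38, black, 21, Fay, CHI, Echo, 15), (14, 38, black, 21, Fay, CHI, Echo, 8), (14, 38, black, 21, Fay, CHI, Echo, 9), (14, 38, black, 21, Fay, SEA, Zephyr, 15), (14, 38, black, 21, Fay, SEA, Zephyr, 8), (14, 38, black, 21, Fay, SEA, Zephyr, 9), (14, 38, green, 16, Xia, BOS, Lyra, 18), (14, 38, green, 16, Xia, CHI, Echo, 18), (14, 38, green, 16, Xia, SEA, Zephyr, 18)}
Keep only column(s) city, qty, sid (6 duplicate(s) eliminated): {(BOS, 14, 16), (BOS, 14, 21), (CHI, 14, 16), (CHI, 14, 21), (SEA, 14, 16), (SEA, 14, 21)}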